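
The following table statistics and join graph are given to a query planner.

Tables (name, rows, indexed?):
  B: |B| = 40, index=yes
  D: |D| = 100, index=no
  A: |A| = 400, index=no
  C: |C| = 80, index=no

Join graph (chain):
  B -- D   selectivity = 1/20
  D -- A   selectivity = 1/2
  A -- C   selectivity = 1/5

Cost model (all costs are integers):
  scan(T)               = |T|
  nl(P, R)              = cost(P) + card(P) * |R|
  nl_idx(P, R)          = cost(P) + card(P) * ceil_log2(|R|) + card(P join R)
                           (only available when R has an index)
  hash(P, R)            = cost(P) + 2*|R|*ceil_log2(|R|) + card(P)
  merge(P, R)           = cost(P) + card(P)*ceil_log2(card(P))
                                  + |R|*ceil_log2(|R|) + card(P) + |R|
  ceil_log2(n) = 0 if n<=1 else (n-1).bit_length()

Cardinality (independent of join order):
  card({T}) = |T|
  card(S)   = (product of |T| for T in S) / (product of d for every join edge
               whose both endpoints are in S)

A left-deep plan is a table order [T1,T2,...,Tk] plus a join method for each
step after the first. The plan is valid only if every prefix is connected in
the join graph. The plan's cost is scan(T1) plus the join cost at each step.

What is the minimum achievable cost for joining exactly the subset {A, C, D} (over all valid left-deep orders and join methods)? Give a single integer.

Selinger DP over subsets of {A,C,D}:
  {D}: scan cost=100, card=100
  {A}: scan cost=400, card=400
  {C}: scan cost=80, card=80
  {AD}: card=20000; try (D,hash)→2200, (A,merge)→4900, (D,merge)→5200, (A,hash)→7400, (A,nl)→40100, (D,nl)→40400; best=2200 via (D,hash)
  {AC}: card=6400; try (C,hash)→1920, (A,merge)→4720, (C,merge)→5040, (A,hash)→7360, (A,nl)→32080, (C,nl)→32400; best=1920 via (C,hash)
  {ACD}: card=320000; try (D,hash)→9720, (C,hash)→23320, (D,merge)→92320, (C,merge)→322840, (D,nl)→641920, (C,nl)→1602200; best=9720 via (D,hash)

9720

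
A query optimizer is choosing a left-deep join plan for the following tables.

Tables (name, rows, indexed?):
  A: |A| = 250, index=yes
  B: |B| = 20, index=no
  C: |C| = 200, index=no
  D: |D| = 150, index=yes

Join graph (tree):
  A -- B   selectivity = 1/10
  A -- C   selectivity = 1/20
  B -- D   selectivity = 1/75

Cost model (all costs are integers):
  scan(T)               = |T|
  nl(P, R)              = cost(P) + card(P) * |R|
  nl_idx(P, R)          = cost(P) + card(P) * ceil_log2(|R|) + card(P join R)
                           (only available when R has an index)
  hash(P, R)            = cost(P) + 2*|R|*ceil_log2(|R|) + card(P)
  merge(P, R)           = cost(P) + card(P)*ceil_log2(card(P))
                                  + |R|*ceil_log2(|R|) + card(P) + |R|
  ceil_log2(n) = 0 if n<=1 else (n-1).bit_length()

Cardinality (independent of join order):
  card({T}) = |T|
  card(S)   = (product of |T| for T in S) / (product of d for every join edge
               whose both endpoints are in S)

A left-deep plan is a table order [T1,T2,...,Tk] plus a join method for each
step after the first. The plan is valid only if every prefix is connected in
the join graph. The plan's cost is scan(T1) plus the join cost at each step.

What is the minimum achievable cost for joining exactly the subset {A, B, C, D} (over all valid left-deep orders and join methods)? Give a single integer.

5740

Selinger DP over subsets of {A,B,C,D}:
  {A}: scan cost=250, card=250
  {B}: scan cost=20, card=20
  {C}: scan cost=200, card=200
  {D}: scan cost=150, card=150
  {AB}: card=500; try (A,nl_idx)→680, (B,hash)→700, (A,merge)→2390, (B,merge)→2620, (A,hash)→4040, (A,nl)→5020 …(+1); best=680 via (A,nl_idx)
  {AC}: card=2500; try (C,hash)→3700, (A,merge)→4250, (C,merge)→4300, (A,nl_idx)→4300, (A,hash)→4400, (A,nl)→50200 …(+1); best=3700 via (C,hash)
  {BD}: card=40; try (D,nl_idx)→220, (B,hash)→500, (D,merge)→1490, (B,merge)→1620, (D,hash)→2440, (D,nl)→3020 …(+1); best=220 via (D,nl_idx)
  {ABC}: card=5000; try (C,hash)→4380, (B,hash)→6400, (C,merge)→7480, (B,merge)→36320, (B,nl)→53700, (C,nl)→100680; best=4380 via (C,hash)
  {ABD}: card=1000; try (A,nl_idx)→1540, (A,merge)→2750, (D,hash)→3580, (A,hash)→4260, (D,nl_idx)→5680, (D,merge)→7030 …(+2); best=1540 via (A,nl_idx)
  {ABCD}: card=10000; try (C,hash)→5740, (D,hash)→11780, (C,merge)→14340, (D,nl_idx)→54380, (D,merge)→75730, (C,nl)→201540 …(+1); best=5740 via (C,hash)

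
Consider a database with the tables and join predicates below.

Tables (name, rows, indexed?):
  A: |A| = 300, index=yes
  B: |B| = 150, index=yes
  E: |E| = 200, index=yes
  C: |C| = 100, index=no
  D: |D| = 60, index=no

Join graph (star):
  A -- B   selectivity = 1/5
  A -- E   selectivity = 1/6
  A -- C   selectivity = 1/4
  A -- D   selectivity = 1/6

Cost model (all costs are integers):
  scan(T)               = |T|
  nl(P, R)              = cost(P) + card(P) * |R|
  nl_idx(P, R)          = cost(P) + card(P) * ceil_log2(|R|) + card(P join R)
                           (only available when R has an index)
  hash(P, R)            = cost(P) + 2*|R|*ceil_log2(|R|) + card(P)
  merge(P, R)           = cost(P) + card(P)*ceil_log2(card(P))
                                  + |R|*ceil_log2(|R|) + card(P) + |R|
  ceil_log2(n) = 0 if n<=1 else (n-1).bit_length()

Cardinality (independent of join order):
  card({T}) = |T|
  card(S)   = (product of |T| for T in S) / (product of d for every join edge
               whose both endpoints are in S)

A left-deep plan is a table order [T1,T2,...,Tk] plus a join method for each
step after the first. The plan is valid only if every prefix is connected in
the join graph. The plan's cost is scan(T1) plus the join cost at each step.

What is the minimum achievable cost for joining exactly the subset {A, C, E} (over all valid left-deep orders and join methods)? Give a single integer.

12700

Selinger DP over subsets of {A,C,E}:
  {A}: scan cost=300, card=300
  {E}: scan cost=200, card=200
  {C}: scan cost=100, card=100
  {AE}: card=10000; try (E,hash)→3800, (A,merge)→5000, (E,merge)→5100, (A,hash)→5800, (A,nl_idx)→12000, (E,nl_idx)→12700 …(+2); best=3800 via (E,hash)
  {AC}: card=7500; try (C,hash)→2000, (A,merge)→3900, (C,merge)→4100, (A,hash)→5600, (A,nl_idx)→8500, (A,nl)→30100 …(+1); best=2000 via (C,hash)
  {ACE}: card=250000; try (E,hash)→12700, (C,hash)→15200, (E,merge)→108800, (C,merge)→154600, (E,nl_idx)→312000, (C,nl)→1003800 …(+1); best=12700 via (E,hash)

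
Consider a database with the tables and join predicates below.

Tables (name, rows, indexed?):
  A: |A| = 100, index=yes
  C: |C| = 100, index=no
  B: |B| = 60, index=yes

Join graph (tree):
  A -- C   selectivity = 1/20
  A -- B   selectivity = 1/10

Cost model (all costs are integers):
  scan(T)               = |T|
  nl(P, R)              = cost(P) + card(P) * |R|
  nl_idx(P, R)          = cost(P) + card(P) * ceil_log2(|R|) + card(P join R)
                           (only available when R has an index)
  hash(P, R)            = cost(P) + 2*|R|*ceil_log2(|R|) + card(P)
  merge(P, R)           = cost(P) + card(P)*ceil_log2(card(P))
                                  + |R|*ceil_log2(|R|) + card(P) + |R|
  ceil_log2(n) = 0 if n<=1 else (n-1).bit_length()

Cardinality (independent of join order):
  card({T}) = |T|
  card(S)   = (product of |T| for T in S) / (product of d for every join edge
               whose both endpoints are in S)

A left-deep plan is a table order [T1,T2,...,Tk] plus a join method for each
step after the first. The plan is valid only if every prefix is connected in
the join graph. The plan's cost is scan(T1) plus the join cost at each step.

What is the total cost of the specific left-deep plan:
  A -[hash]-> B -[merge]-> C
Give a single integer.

step 1: scan A: cost=100, card=100
step 2: join B via hash
    card(P join B) = 100*60/(10) = 600
    cost = 100 + 2*60*6 + 100 = 920
step 3: join C via merge
    card(P join C) = 600*100/(20) = 3000
    cost = 920 + 600*10 + 100*7 + 600 + 100 = 8320

8320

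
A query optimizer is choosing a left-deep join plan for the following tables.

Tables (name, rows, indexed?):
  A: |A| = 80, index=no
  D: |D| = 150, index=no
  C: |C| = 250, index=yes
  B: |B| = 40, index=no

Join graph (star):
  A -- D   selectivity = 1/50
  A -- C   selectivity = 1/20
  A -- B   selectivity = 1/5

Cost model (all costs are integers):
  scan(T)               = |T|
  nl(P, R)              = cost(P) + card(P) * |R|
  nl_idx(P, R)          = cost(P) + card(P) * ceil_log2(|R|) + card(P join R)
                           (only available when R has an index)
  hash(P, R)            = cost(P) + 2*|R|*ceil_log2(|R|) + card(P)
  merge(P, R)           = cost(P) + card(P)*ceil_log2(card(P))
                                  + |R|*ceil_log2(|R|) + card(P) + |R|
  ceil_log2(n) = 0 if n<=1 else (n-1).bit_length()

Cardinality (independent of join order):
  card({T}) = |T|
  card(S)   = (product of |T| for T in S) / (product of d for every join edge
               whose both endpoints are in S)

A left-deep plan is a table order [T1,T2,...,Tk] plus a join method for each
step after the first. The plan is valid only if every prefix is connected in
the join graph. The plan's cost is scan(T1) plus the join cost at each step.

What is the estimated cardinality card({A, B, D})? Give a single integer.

1920

Tables in S: A(80), B(40), D(150)
Edges inside S: A-D(d=50), A-B(d=5)
numerator = 80 * 40 * 150 = 480000
denominator = 50 * 5 = 250
card(S) = 480000 / 250 = 1920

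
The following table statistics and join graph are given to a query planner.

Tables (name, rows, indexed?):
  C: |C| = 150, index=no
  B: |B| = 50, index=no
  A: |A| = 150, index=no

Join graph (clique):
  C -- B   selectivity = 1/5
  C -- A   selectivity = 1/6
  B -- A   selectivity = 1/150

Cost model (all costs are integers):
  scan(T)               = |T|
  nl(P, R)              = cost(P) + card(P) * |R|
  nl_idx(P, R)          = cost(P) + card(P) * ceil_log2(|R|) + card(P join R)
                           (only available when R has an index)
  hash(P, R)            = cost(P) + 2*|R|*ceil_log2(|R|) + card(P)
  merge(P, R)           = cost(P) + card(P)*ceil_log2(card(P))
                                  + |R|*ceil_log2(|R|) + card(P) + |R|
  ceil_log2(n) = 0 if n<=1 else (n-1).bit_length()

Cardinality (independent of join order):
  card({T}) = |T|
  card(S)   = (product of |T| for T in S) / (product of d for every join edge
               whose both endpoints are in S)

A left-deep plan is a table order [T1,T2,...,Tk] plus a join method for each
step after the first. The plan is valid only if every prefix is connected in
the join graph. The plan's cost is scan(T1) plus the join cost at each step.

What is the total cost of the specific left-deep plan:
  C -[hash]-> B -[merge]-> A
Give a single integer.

step 1: scan C: cost=150, card=150
step 2: join B via hash
    card(P join B) = 150*50/(5) = 1500
    cost = 150 + 2*50*6 + 150 = 900
step 3: join A via merge
    card(P join A) = 1500*150/(6*150) = 250
    cost = 900 + 1500*11 + 150*8 + 1500 + 150 = 20250

20250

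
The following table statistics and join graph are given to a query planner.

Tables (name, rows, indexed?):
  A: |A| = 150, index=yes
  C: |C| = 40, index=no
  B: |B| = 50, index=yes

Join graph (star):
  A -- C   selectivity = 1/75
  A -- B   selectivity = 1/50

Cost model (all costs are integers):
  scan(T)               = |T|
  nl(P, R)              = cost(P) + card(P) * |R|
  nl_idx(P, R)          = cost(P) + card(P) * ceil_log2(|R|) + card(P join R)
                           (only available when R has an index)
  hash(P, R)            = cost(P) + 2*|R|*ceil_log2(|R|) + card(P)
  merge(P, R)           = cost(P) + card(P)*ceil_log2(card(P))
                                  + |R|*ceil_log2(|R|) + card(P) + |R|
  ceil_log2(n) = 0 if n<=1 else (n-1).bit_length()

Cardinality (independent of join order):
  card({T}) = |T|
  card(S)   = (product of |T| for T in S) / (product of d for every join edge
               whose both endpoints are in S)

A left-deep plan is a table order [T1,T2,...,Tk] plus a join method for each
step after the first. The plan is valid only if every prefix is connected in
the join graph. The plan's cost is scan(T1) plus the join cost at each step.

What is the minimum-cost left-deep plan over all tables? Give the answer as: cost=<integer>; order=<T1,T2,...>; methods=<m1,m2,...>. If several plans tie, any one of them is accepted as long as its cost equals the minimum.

cost=1000; order=C,A,B; methods=nl_idx,nl_idx

Selinger DP (subsets sized 1..n):
  {A}: scan cost=150, card=150
  {C}: scan cost=40, card=40
  {B}: scan cost=50, card=50
  {AC}: card=80; try (A,nl_idx)→440, (C,hash)→780, (A,merge)→1670, (C,merge)→1780, (A,hash)→2480, (A,nl)→6040 …(+1); best=440 via (A,nl_idx)
  {AB}: card=150; try (A,nl_idx)→600, (B,hash)→900, (B,nl_idx)→1200, (A,merge)→1750, (B,merge)→1850, (A,hash)→2500 …(+2); best=600 via (A,nl_idx)
  {ABC}: card=80; try (B,nl_idx)→1000, (B,hash)→1120, (C,hash)→1230, (B,merge)→1430, (C,merge)→2230, (B,nl)→4440 …(+1); best=1000 via (B,nl_idx)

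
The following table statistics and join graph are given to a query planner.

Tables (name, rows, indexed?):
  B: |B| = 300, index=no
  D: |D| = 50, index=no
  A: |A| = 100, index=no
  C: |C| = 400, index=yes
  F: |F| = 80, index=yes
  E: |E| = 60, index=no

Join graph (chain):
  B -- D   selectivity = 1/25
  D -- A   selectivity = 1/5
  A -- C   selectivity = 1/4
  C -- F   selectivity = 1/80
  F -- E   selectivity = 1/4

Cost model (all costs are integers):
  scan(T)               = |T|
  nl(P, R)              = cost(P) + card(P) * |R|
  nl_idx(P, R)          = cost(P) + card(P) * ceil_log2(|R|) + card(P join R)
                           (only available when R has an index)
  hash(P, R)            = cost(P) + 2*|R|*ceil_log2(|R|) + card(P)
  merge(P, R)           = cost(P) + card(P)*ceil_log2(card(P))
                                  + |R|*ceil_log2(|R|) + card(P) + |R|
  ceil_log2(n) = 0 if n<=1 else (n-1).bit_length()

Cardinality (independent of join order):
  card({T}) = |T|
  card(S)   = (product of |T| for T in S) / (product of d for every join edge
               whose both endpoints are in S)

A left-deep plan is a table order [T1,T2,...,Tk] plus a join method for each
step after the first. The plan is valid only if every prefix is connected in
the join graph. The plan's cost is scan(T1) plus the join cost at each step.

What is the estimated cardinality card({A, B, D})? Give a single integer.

12000

Tables in S: A(100), B(300), D(50)
Edges inside S: B-D(d=25), D-A(d=5)
numerator = 100 * 300 * 50 = 1500000
denominator = 25 * 5 = 125
card(S) = 1500000 / 125 = 12000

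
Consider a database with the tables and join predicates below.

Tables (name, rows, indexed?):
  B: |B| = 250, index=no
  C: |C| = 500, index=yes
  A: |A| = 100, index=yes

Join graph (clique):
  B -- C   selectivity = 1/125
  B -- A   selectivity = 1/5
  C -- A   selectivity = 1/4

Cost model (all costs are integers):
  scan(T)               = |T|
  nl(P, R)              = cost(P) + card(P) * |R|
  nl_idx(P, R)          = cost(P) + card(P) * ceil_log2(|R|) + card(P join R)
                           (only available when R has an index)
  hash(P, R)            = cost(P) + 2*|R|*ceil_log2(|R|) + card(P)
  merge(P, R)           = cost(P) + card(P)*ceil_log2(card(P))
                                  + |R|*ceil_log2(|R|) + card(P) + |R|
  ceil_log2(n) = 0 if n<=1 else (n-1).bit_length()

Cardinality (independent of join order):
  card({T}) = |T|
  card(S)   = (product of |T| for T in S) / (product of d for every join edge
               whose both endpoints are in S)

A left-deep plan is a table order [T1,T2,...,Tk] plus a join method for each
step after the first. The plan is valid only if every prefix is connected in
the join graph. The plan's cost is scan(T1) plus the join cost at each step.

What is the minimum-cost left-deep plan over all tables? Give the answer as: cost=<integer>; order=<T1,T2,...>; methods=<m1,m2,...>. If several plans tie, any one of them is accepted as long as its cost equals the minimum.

Selinger DP (subsets sized 1..n):
  {B}: scan cost=250, card=250
  {C}: scan cost=500, card=500
  {A}: scan cost=100, card=100
  {BC}: card=1000; try (C,nl_idx)→3500, (B,hash)→5000, (C,merge)→7500, (B,merge)→7750, (C,hash)→9500, (C,nl)→125250 …(+1); best=3500 via (C,nl_idx)
  {AB}: card=5000; try (A,hash)→1900, (B,merge)→3150, (A,merge)→3300, (B,hash)→4200, (A,nl_idx)→7000, (B,nl)→25100 …(+1); best=1900 via (A,hash)
  {AC}: card=12500; try (A,hash)→2400, (C,merge)→5900, (A,merge)→6300, (C,hash)→9200, (C,nl_idx)→13500, (A,nl_idx)→16500 …(+2); best=2400 via (A,hash)
  {ABC}: card=5000; try (A,hash)→5900, (A,merge)→15300, (A,nl_idx)→15500, (C,hash)→15900, (B,hash)→18900, (C,nl_idx)→51900 …(+5); best=5900 via (A,hash)

cost=5900; order=B,C,A; methods=nl_idx,hash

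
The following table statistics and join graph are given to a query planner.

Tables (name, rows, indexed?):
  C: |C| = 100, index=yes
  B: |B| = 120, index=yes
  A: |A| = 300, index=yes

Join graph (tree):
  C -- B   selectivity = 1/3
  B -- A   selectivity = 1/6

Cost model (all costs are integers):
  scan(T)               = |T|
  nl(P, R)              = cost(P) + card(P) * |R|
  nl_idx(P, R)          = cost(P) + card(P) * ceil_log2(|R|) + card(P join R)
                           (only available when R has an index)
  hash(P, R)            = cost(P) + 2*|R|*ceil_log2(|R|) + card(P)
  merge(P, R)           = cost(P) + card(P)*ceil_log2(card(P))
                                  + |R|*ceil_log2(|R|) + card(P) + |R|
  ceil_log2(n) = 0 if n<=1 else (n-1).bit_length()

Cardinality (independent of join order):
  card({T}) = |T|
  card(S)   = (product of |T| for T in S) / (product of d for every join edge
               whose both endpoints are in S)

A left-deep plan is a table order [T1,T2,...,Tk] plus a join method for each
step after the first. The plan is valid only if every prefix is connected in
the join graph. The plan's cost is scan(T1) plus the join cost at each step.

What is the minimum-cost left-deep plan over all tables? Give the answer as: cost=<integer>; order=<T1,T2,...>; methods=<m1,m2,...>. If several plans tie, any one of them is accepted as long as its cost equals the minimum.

cost=9680; order=A,B,C; methods=hash,hash

Selinger DP (subsets sized 1..n):
  {C}: scan cost=100, card=100
  {B}: scan cost=120, card=120
  {A}: scan cost=300, card=300
  {BC}: card=4000; try (C,hash)→1640, (B,merge)→1860, (C,merge)→1880, (B,hash)→1880, (B,nl_idx)→4800, (C,nl_idx)→4960 …(+2); best=1640 via (C,hash)
  {AB}: card=6000; try (B,hash)→2280, (A,merge)→4080, (B,merge)→4260, (A,hash)→5640, (A,nl_idx)→7200, (B,nl_idx)→8400 …(+2); best=2280 via (B,hash)
  {ABC}: card=200000; try (C,hash)→9680, (A,hash)→11040, (A,merge)→56640, (C,merge)→87080, (A,nl_idx)→237640, (C,nl_idx)→244280 …(+2); best=9680 via (C,hash)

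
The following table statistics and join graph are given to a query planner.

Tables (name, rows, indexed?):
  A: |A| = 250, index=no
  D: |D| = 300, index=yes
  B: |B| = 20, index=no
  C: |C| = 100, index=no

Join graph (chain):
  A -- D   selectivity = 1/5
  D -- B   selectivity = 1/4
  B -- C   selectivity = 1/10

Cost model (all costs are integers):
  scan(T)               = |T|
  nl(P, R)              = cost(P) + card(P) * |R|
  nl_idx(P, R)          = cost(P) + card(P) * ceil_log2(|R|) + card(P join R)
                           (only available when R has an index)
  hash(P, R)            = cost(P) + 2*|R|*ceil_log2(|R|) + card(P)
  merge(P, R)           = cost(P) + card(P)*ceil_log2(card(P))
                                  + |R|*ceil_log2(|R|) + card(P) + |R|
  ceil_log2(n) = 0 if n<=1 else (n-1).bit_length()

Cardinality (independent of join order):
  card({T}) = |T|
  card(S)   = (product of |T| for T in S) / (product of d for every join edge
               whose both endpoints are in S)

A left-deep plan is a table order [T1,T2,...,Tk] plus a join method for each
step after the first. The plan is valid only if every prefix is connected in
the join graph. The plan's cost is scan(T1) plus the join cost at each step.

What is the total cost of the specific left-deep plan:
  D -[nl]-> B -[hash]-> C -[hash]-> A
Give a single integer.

28200

step 1: scan D: cost=300, card=300
step 2: join B via nl
    card(P join B) = 300*20/(4) = 1500
    cost = 300 + 300*20 = 6300
step 3: join C via hash
    card(P join C) = 1500*100/(10) = 15000
    cost = 6300 + 2*100*7 + 1500 = 9200
step 4: join A via hash
    card(P join A) = 15000*250/(5) = 750000
    cost = 9200 + 2*250*8 + 15000 = 28200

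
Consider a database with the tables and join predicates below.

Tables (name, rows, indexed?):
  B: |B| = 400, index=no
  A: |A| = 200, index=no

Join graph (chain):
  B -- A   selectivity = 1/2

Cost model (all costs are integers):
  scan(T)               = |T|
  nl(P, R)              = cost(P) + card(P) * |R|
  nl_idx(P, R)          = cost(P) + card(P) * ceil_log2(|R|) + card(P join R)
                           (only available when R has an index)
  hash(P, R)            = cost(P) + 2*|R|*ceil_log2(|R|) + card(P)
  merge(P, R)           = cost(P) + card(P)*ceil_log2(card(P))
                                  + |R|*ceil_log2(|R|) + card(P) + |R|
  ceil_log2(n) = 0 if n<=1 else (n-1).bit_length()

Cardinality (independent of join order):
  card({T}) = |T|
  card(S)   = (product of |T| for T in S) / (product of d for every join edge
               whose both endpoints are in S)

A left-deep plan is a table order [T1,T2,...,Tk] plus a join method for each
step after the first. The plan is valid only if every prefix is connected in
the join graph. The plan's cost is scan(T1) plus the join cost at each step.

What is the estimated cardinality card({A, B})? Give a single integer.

40000

Tables in S: A(200), B(400)
Edges inside S: B-A(d=2)
numerator = 200 * 400 = 80000
denominator = 2 = 2
card(S) = 80000 / 2 = 40000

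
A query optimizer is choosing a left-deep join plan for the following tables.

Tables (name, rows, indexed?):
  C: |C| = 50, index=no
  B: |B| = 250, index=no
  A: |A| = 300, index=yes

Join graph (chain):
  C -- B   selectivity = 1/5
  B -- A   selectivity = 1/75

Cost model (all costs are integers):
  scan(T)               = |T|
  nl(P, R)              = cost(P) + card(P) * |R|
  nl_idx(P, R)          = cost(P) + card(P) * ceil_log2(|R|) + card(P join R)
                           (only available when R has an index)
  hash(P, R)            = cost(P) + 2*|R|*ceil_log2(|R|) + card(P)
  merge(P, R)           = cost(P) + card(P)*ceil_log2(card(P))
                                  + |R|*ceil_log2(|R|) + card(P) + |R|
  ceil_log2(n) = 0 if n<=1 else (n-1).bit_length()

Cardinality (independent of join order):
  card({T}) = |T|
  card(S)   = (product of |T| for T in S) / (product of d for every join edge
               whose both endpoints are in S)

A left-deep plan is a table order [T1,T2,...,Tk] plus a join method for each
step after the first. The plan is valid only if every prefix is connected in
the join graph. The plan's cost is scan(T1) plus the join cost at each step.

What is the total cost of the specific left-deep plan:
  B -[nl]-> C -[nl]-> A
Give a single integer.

762750

step 1: scan B: cost=250, card=250
step 2: join C via nl
    card(P join C) = 250*50/(5) = 2500
    cost = 250 + 250*50 = 12750
step 3: join A via nl
    card(P join A) = 2500*300/(75) = 10000
    cost = 12750 + 2500*300 = 762750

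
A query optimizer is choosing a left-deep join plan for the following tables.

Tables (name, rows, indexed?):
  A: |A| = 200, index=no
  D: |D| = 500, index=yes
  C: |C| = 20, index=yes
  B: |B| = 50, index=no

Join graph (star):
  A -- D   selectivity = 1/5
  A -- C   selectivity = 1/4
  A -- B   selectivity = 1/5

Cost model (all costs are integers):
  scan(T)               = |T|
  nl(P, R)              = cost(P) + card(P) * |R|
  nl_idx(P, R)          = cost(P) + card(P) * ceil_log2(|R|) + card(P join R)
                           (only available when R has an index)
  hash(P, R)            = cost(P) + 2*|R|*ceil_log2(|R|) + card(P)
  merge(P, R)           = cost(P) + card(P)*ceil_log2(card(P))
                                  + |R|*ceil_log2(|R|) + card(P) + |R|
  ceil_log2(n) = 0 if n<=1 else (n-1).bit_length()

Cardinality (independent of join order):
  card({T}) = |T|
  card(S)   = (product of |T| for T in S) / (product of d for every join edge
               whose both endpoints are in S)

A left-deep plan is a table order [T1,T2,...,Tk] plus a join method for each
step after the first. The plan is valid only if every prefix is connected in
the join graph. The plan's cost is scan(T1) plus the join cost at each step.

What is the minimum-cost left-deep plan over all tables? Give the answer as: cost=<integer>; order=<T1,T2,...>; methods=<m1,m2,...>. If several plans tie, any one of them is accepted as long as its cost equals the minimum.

Selinger DP (subsets sized 1..n):
  {A}: scan cost=200, card=200
  {D}: scan cost=500, card=500
  {C}: scan cost=20, card=20
  {B}: scan cost=50, card=50
  {AD}: card=20000; try (A,hash)→4200, (D,merge)→7000, (A,merge)→7300, (D,hash)→9400, (D,nl_idx)→22000, (D,nl)→100200 …(+1); best=4200 via (A,hash)
  {AC}: card=1000; try (C,hash)→600, (A,merge)→1940, (C,merge)→2120, (C,nl_idx)→2200, (A,hash)→3240, (A,nl)→4020 …(+1); best=600 via (C,hash)
  {AB}: card=2000; try (B,hash)→1000, (A,merge)→2200, (B,merge)→2350, (A,hash)→3300, (A,nl)→10050, (B,nl)→10200; best=1000 via (B,hash)
  {ACD}: card=100000; try (D,hash)→10600, (D,merge)→16600, (C,hash)→24400, (D,nl_idx)→109600, (C,nl_idx)→204200, (C,merge)→324320 …(+2); best=10600 via (D,hash)
  {ABD}: card=200000; try (D,hash)→12000, (B,hash)→24800, (D,merge)→30000, (D,nl_idx)→219000, (B,merge)→324550, (D,nl)→1001000 …(+1); best=12000 via (D,hash)
  {ABC}: card=10000; try (B,hash)→2200, (C,hash)→3200, (B,merge)→11950, (C,nl_idx)→21000, (C,merge)→25120, (C,nl)→41000 …(+1); best=2200 via (B,hash)
  {ABCD}: card=1000000; try (D,hash)→21200, (B,hash)→111200, (D,merge)→157200, (C,hash)→212200, (D,nl_idx)→1092200, (B,merge)→1810950 …(+5); best=21200 via (D,hash)

cost=21200; order=A,C,B,D; methods=hash,hash,hash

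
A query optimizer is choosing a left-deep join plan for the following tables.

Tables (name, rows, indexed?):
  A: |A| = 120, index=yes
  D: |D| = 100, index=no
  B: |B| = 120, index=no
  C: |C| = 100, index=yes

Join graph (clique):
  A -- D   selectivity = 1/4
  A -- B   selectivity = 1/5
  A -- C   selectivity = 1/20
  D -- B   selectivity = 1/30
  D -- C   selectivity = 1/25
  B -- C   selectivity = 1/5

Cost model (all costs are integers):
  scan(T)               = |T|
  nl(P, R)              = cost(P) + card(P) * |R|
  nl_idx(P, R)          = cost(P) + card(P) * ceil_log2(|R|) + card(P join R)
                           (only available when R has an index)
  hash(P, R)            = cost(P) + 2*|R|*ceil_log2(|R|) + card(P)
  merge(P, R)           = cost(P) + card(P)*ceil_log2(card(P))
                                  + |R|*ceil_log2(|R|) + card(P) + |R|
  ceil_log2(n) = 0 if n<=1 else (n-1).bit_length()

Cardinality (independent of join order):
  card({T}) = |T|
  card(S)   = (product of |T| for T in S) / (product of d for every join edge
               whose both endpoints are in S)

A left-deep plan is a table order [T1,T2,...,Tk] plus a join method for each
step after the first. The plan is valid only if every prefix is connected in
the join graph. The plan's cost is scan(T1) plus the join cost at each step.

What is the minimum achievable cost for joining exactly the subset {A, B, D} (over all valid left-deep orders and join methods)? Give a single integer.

Selinger DP over subsets of {A,B,D}:
  {A}: scan cost=120, card=120
  {D}: scan cost=100, card=100
  {B}: scan cost=120, card=120
  {AD}: card=3000; try (D,hash)→1640, (A,merge)→1860, (D,merge)→1880, (A,hash)→1880, (A,nl_idx)→3800, (A,nl)→12100 …(+1); best=1640 via (D,hash)
  {AB}: card=2880; try (B,hash)→1920, (A,hash)→1920, (B,merge)→2040, (A,merge)→2040, (A,nl_idx)→3840, (B,nl)→14520 …(+1); best=1920 via (B,hash)
  {BD}: card=400; try (D,hash)→1640, (B,merge)→1860, (D,merge)→1880, (B,hash)→1880, (B,nl)→12100, (D,nl)→12120; best=1640 via (D,hash)
  {ABD}: card=2400; try (A,hash)→3720, (D,hash)→6200, (B,hash)→6320, (A,merge)→6600, (A,nl_idx)→6840, (D,merge)→40160 …(+4); best=3720 via (A,hash)

3720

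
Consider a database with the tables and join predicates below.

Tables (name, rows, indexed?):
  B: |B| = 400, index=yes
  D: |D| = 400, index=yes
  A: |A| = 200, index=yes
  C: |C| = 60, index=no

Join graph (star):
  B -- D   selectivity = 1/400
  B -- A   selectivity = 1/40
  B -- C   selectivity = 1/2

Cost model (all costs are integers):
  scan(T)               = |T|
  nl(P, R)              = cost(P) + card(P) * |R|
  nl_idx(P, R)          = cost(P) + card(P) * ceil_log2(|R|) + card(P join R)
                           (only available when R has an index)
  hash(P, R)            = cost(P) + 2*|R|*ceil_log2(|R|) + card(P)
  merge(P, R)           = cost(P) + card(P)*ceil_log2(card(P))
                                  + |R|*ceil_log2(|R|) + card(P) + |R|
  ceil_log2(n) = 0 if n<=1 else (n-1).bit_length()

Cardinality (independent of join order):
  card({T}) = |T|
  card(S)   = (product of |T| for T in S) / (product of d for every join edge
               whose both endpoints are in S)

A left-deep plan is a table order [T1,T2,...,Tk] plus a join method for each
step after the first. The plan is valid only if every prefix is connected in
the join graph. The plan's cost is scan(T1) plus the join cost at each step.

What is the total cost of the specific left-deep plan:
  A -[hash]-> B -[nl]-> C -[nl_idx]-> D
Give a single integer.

727600

step 1: scan A: cost=200, card=200
step 2: join B via hash
    card(P join B) = 200*400/(40) = 2000
    cost = 200 + 2*400*9 + 200 = 7600
step 3: join C via nl
    card(P join C) = 2000*60/(2) = 60000
    cost = 7600 + 2000*60 = 127600
step 4: join D via nl_idx
    card(P join D) = 60000*400/(400) = 60000
    cost = 127600 + 60000*9 + 60000 = 727600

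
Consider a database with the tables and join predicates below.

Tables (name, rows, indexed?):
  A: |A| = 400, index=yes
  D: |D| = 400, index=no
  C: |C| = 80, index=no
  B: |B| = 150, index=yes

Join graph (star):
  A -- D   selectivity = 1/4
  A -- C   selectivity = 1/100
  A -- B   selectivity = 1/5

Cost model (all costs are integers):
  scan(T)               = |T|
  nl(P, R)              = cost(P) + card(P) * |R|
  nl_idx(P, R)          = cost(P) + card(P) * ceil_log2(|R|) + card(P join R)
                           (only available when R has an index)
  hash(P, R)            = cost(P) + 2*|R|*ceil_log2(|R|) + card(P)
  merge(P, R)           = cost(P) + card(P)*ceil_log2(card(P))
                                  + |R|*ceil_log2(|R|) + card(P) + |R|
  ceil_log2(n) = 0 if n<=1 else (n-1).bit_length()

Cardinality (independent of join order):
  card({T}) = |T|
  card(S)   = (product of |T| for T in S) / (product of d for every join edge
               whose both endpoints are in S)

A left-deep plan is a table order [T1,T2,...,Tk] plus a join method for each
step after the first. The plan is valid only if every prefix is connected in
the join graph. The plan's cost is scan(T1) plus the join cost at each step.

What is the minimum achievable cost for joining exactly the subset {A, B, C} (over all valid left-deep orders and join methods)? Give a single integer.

3840

Selinger DP over subsets of {A,B,C}:
  {A}: scan cost=400, card=400
  {C}: scan cost=80, card=80
  {B}: scan cost=150, card=150
  {AC}: card=320; try (A,nl_idx)→1120, (C,hash)→1920, (A,merge)→4720, (C,merge)→5040, (A,hash)→7360, (A,nl)→32080 …(+1); best=1120 via (A,nl_idx)
  {AB}: card=12000; try (B,hash)→3200, (A,merge)→5500, (B,merge)→5750, (A,hash)→7500, (A,nl_idx)→13500, (B,nl_idx)→15600 …(+2); best=3200 via (B,hash)
  {ABC}: card=9600; try (B,hash)→3840, (B,merge)→5670, (B,nl_idx)→13280, (C,hash)→16320, (B,nl)→49120, (C,merge)→183840 …(+1); best=3840 via (B,hash)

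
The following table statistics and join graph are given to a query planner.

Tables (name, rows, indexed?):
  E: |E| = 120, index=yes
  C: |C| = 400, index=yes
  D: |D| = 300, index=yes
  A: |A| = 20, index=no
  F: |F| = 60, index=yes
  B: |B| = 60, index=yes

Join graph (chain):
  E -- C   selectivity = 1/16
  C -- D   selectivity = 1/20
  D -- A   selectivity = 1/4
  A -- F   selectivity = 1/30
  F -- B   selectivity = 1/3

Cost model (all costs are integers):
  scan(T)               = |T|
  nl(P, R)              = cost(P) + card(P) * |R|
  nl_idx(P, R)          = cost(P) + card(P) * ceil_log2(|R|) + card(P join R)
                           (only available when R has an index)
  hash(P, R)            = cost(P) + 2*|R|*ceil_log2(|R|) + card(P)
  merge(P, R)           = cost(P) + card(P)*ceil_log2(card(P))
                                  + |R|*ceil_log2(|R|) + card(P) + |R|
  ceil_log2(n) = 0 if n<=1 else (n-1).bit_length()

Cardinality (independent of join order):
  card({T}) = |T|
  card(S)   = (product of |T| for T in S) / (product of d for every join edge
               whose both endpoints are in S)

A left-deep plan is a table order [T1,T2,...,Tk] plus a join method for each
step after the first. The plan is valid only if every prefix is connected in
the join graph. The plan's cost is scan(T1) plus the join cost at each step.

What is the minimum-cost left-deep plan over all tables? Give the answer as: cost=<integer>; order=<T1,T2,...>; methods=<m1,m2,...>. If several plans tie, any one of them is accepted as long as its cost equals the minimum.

cost=525620; order=D,A,F,C,E,B; methods=hash,hash,hash,hash,hash

Selinger DP (subsets sized 1..n):
  {E}: scan cost=120, card=120
  {C}: scan cost=400, card=400
  {D}: scan cost=300, card=300
  {A}: scan cost=20, card=20
  {F}: scan cost=60, card=60
  {B}: scan cost=60, card=60
  {CE}: card=3000; try (E,hash)→2480, (C,nl_idx)→4200, (C,merge)→5080, (E,merge)→5360, (E,nl_idx)→6200, (C,hash)→7440 …(+2); best=2480 via (E,hash)
  {CD}: card=6000; try (D,hash)→6200, (C,merge)→7300, (D,merge)→7400, (C,hash)→7800, (C,nl_idx)→9000, (D,nl_idx)→10000 …(+2); best=6200 via (D,hash)
  {AD}: card=1500; try (A,hash)→800, (D,nl_idx)→1700, (D,merge)→3140, (A,merge)→3420, (D,hash)→5440, (D,nl)→6020 …(+1); best=800 via (A,hash)
  {AF}: card=40; try (F,nl_idx)→180, (A,hash)→320, (F,merge)→560, (A,merge)→600, (F,hash)→760, (F,nl)→1220 …(+1); best=180 via (F,nl_idx)
  {BF}: card=1200; try (F,hash)→840, (B,hash)→840, (F,merge)→900, (B,merge)→900, (F,nl_idx)→1620, (B,nl_idx)→1620 …(+2); best=840 via (F,hash)
  {CDE}: card=45000; try (D,hash)→10880, (E,hash)→13880, (D,merge)→44480, (D,nl_idx)→74480, (E,merge)→91160, (E,nl_idx)→93200 …(+2); best=10880 via (D,hash)
  {ACD}: card=30000; try (C,hash)→9500, (A,hash)→12400, (C,merge)→22800, (C,nl_idx)→44300, (A,merge)→90320, (A,nl)→126200 …(+1); best=9500 via (C,hash)
  {ADF}: card=3000; try (F,hash)→3020, (D,merge)→3460, (D,nl_idx)→3540, (D,hash)→5620, (D,nl)→12180, (F,nl_idx)→12800 …(+2); best=3020 via (F,hash)
  {ABF}: card=800; try (B,merge)→880, (B,hash)→940, (B,nl_idx)→1220, (A,hash)→2240, (B,nl)→2580, (A,merge)→15360 …(+1); best=880 via (B,merge)
  {ACDE}: card=225000; try (E,hash)→41180, (A,hash)→56080, (E,nl_idx)→444500, (E,merge)→490460, (A,merge)→776000, (A,nl)→910880 …(+1); best=41180 via (E,hash)
  {ACDF}: card=60000; try (C,hash)→13220, (F,hash)→40220, (C,merge)→46020, (C,nl_idx)→90020, (F,nl_idx)→249500, (F,merge)→489920 …(+2); best=13220 via (C,hash)
  {ABDF}: card=60000; try (B,hash)→6740, (D,hash)→7080, (D,merge)→12680, (B,merge)→42440, (D,nl_idx)→68080, (B,nl_idx)→81020 …(+2); best=6740 via (B,hash)
  {ACDEF}: card=450000; try (E,hash)→74900, (F,hash)→266900, (E,nl_idx)→883220, (E,merge)→1034180, (F,nl_idx)→1841180, (F,merge)→4316600 …(+2); best=74900 via (E,hash)
  {ABCDF}: card=1200000; try (C,hash)→73940, (B,hash)→73940, (C,merge)→1030740, (B,merge)→1033640, (B,nl_idx)→1573220, (C,nl_idx)→1746740 …(+2); best=73940 via (C,hash)
  {ABCDEF}: card=9000000; try (B,hash)→525620, (E,hash)→1275620, (B,merge)→9075320, (B,nl_idx)→11774900, (E,nl_idx)→17473940, (E,merge)→26474900 …(+2); best=525620 via (B,hash)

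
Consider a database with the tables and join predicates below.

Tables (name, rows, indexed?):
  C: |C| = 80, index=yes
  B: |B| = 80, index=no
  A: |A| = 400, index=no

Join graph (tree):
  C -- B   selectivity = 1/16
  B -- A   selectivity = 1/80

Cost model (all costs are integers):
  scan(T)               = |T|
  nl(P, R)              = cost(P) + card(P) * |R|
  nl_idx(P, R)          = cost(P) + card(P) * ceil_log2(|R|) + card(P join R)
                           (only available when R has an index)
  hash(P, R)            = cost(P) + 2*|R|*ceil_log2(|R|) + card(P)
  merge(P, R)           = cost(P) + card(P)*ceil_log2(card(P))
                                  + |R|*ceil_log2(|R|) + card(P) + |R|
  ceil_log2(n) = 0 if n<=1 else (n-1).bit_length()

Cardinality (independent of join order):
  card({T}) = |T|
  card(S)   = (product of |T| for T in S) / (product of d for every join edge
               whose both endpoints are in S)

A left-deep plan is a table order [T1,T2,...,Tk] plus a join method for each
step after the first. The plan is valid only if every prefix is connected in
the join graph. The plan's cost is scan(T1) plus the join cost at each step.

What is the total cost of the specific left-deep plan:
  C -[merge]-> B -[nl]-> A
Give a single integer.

161360

step 1: scan C: cost=80, card=80
step 2: join B via merge
    card(P join B) = 80*80/(16) = 400
    cost = 80 + 80*7 + 80*7 + 80 + 80 = 1360
step 3: join A via nl
    card(P join A) = 400*400/(80) = 2000
    cost = 1360 + 400*400 = 161360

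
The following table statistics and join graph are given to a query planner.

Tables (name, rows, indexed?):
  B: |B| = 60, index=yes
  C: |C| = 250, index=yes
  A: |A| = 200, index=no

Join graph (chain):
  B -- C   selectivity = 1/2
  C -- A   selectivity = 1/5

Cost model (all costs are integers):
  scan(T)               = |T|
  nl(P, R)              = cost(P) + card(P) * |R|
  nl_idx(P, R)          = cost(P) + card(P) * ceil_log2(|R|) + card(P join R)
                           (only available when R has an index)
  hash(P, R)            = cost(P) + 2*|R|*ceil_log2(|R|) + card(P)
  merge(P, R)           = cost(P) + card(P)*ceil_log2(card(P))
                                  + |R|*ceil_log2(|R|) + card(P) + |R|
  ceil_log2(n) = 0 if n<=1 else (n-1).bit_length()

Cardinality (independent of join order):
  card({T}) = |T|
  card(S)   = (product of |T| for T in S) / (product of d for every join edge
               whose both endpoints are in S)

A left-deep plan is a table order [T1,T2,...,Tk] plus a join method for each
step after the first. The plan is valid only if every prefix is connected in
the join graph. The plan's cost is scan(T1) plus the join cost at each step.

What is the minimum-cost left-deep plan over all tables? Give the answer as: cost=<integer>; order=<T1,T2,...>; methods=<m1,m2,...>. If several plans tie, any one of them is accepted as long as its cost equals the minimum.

cost=11920; order=C,B,A; methods=hash,hash

Selinger DP (subsets sized 1..n):
  {B}: scan cost=60, card=60
  {C}: scan cost=250, card=250
  {A}: scan cost=200, card=200
  {BC}: card=7500; try (B,hash)→1220, (C,merge)→2730, (B,merge)→2920, (C,hash)→4120, (C,nl_idx)→8040, (B,nl_idx)→9250 …(+2); best=1220 via (B,hash)
  {AC}: card=10000; try (A,hash)→3700, (C,merge)→4250, (A,merge)→4300, (C,hash)→4400, (C,nl_idx)→11800, (C,nl)→50200 …(+1); best=3700 via (A,hash)
  {ABC}: card=300000; try (A,hash)→11920, (B,hash)→14420, (A,merge)→108020, (B,merge)→154120, (B,nl_idx)→363700, (B,nl)→603700 …(+1); best=11920 via (A,hash)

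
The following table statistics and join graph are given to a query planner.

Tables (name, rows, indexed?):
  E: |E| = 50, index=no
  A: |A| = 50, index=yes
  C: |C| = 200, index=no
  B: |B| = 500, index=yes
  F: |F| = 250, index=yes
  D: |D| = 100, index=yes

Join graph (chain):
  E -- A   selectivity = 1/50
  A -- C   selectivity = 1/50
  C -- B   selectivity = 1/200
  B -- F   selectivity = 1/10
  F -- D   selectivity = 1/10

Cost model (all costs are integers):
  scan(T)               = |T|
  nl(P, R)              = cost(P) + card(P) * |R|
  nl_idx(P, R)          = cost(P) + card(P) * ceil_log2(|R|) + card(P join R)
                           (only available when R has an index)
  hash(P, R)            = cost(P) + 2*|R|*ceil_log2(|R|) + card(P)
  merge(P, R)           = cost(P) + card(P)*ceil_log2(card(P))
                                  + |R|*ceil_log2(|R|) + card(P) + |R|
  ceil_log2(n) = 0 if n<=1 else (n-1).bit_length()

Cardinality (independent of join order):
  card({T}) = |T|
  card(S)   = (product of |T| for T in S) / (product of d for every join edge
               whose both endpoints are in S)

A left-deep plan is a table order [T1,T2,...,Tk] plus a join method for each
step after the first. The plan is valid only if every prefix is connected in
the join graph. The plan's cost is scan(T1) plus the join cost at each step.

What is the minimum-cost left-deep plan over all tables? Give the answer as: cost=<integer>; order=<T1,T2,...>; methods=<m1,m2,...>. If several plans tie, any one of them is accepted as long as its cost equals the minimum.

Selinger DP (subsets sized 1..n):
  {E}: scan cost=50, card=50
  {A}: scan cost=50, card=50
  {C}: scan cost=200, card=200
  {B}: scan cost=500, card=500
  {F}: scan cost=250, card=250
  {D}: scan cost=100, card=100
  {AE}: card=50; try (A,nl_idx)→400, (E,hash)→700, (A,hash)→700, (E,merge)→750, (A,merge)→750, (E,nl)→2550 …(+1); best=400 via (A,nl_idx)
  {AC}: card=200; try (A,hash)→1000, (A,nl_idx)→1600, (C,merge)→2200, (A,merge)→2350, (C,hash)→3300, (C,nl)→10050 …(+1); best=1000 via (A,hash)
  {BC}: card=500; try (B,nl_idx)→2500, (C,hash)→4200, (B,merge)→7000, (C,merge)→7300, (B,hash)→9400, (B,nl)→100200 …(+1); best=2500 via (B,nl_idx)
  {BF}: card=12500; try (F,hash)→5000, (B,merge)→7500, (F,merge)→7750, (B,hash)→9500, (B,nl_idx)→15000, (F,nl_idx)→17000 …(+2); best=5000 via (F,hash)
  {DF}: card=2500; try (D,hash)→1900, (F,merge)→3150, (D,merge)→3300, (F,nl_idx)→3400, (F,hash)→4200, (D,nl_idx)→4500 …(+2); best=1900 via (D,hash)
  {ACE}: card=200; try (E,hash)→1800, (C,merge)→2550, (E,merge)→3150, (C,hash)→3650, (C,nl)→10400, (E,nl)→11000; best=1800 via (E,hash)
  {ABC}: card=500; try (B,nl_idx)→3300, (A,hash)→3600, (A,nl_idx)→6000, (B,merge)→7800, (A,merge)→7850, (B,hash)→10200 …(+2); best=3300 via (B,nl_idx)
  {BCF}: card=12500; try (F,hash)→7000, (F,merge)→9750, (F,nl_idx)→19000, (C,hash)→20700, (F,nl)→127500, (C,merge)→194300 …(+1); best=7000 via (F,hash)
  {BDF}: card=125000; try (B,hash)→13400, (D,hash)→18900, (B,merge)→39400, (B,nl_idx)→149400, (D,merge)→193300, (D,nl_idx)→217500 …(+2); best=13400 via (B,hash)
  {ABCE}: card=500; try (B,nl_idx)→4100, (E,hash)→4400, (B,merge)→8600, (E,merge)→8650, (B,hash)→11000, (E,nl)→28300 …(+1); best=4100 via (B,nl_idx)
  {ABCF}: card=12500; try (F,hash)→7800, (F,merge)→10550, (F,nl_idx)→19800, (A,hash)→20100, (A,nl_idx)→94500, (F,nl)→128300 …(+2); best=7800 via (F,hash)
  {BCDF}: card=125000; try (D,hash)→20900, (C,hash)→141600, (D,merge)→195300, (D,nl_idx)→219500, (D,nl)→1257000, (C,merge)→2265200 …(+1); best=20900 via (D,hash)
  {ABCEF}: card=12500; try (F,hash)→8600, (F,merge)→11350, (F,nl_idx)→20600, (E,hash)→20900, (F,nl)→129100, (E,merge)→195650 …(+1); best=8600 via (F,hash)
  {ABCDF}: card=125000; try (D,hash)→21700, (A,hash)→146500, (D,merge)→196100, (D,nl_idx)→220300, (A,nl_idx)→895900, (D,nl)→1257800 …(+2); best=21700 via (D,hash)
  {ABCDEF}: card=125000; try (D,hash)→22500, (E,hash)→147300, (D,merge)→196900, (D,nl_idx)→221100, (D,nl)→1258600, (E,merge)→2272050 …(+1); best=22500 via (D,hash)

cost=22500; order=C,A,E,B,F,D; methods=hash,hash,nl_idx,hash,hash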